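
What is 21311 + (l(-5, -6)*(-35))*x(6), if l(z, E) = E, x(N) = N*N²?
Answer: 66671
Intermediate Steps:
x(N) = N³
21311 + (l(-5, -6)*(-35))*x(6) = 21311 - 6*(-35)*6³ = 21311 + 210*216 = 21311 + 45360 = 66671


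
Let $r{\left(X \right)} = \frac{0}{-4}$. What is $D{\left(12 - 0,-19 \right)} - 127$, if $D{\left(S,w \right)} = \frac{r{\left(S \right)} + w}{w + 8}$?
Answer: $- \frac{1378}{11} \approx -125.27$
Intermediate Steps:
$r{\left(X \right)} = 0$ ($r{\left(X \right)} = 0 \left(- \frac{1}{4}\right) = 0$)
$D{\left(S,w \right)} = \frac{w}{8 + w}$ ($D{\left(S,w \right)} = \frac{0 + w}{w + 8} = \frac{w}{8 + w}$)
$D{\left(12 - 0,-19 \right)} - 127 = - \frac{19}{8 - 19} - 127 = - \frac{19}{-11} - 127 = \left(-19\right) \left(- \frac{1}{11}\right) - 127 = \frac{19}{11} - 127 = - \frac{1378}{11}$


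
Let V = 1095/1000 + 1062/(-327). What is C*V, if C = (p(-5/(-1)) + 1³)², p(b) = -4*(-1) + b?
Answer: -46929/218 ≈ -215.27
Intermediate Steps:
p(b) = 4 + b
V = -46929/21800 (V = 1095*(1/1000) + 1062*(-1/327) = 219/200 - 354/109 = -46929/21800 ≈ -2.1527)
C = 100 (C = ((4 - 5/(-1)) + 1³)² = ((4 - 5*(-1)) + 1)² = ((4 + 5) + 1)² = (9 + 1)² = 10² = 100)
C*V = 100*(-46929/21800) = -46929/218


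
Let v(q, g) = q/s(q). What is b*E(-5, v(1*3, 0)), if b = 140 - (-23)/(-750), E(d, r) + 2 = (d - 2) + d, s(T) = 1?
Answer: -734839/375 ≈ -1959.6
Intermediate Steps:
v(q, g) = q (v(q, g) = q/1 = q*1 = q)
E(d, r) = -4 + 2*d (E(d, r) = -2 + ((d - 2) + d) = -2 + ((-2 + d) + d) = -2 + (-2 + 2*d) = -4 + 2*d)
b = 104977/750 (b = 140 - (-23)*(-1)/750 = 140 - 1*23/750 = 140 - 23/750 = 104977/750 ≈ 139.97)
b*E(-5, v(1*3, 0)) = 104977*(-4 + 2*(-5))/750 = 104977*(-4 - 10)/750 = (104977/750)*(-14) = -734839/375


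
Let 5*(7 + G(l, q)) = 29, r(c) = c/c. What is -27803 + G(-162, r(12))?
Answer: -139021/5 ≈ -27804.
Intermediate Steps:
r(c) = 1
G(l, q) = -6/5 (G(l, q) = -7 + (1/5)*29 = -7 + 29/5 = -6/5)
-27803 + G(-162, r(12)) = -27803 - 6/5 = -139021/5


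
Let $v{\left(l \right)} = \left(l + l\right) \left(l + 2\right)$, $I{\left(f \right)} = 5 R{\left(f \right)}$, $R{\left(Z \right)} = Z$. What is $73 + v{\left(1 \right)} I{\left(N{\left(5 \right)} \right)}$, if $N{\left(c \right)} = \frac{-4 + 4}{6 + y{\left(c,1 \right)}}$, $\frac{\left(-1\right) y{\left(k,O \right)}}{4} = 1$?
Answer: $73$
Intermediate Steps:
$y{\left(k,O \right)} = -4$ ($y{\left(k,O \right)} = \left(-4\right) 1 = -4$)
$N{\left(c \right)} = 0$ ($N{\left(c \right)} = \frac{-4 + 4}{6 - 4} = \frac{0}{2} = 0 \cdot \frac{1}{2} = 0$)
$I{\left(f \right)} = 5 f$
$v{\left(l \right)} = 2 l \left(2 + l\right)$
$73 + v{\left(1 \right)} I{\left(N{\left(5 \right)} \right)} = 73 + 2 \cdot 1 \left(2 + 1\right) 5 \cdot 0 = 73 + 2 \cdot 1 \cdot 3 \cdot 0 = 73 + 6 \cdot 0 = 73 + 0 = 73$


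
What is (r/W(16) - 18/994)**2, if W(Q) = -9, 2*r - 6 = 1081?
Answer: 292033240801/80030916 ≈ 3649.0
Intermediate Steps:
r = 1087/2 (r = 3 + (1/2)*1081 = 3 + 1081/2 = 1087/2 ≈ 543.50)
(r/W(16) - 18/994)**2 = ((1087/2)/(-9) - 18/994)**2 = ((1087/2)*(-1/9) - 18*1/994)**2 = (-1087/18 - 9/497)**2 = (-540401/8946)**2 = 292033240801/80030916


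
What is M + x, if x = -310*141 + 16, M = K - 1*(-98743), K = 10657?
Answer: 65706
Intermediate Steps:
M = 109400 (M = 10657 - 1*(-98743) = 10657 + 98743 = 109400)
x = -43694 (x = -43710 + 16 = -43694)
M + x = 109400 - 43694 = 65706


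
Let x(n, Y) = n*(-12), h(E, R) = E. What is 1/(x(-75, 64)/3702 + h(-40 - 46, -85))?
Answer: -617/52912 ≈ -0.011661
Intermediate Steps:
x(n, Y) = -12*n
1/(x(-75, 64)/3702 + h(-40 - 46, -85)) = 1/(-12*(-75)/3702 + (-40 - 46)) = 1/(900*(1/3702) - 86) = 1/(150/617 - 86) = 1/(-52912/617) = -617/52912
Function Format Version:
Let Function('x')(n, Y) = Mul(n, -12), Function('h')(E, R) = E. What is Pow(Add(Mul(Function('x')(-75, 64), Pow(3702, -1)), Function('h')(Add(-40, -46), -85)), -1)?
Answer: Rational(-617, 52912) ≈ -0.011661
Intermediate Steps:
Function('x')(n, Y) = Mul(-12, n)
Pow(Add(Mul(Function('x')(-75, 64), Pow(3702, -1)), Function('h')(Add(-40, -46), -85)), -1) = Pow(Add(Mul(Mul(-12, -75), Pow(3702, -1)), Add(-40, -46)), -1) = Pow(Add(Mul(900, Rational(1, 3702)), -86), -1) = Pow(Add(Rational(150, 617), -86), -1) = Pow(Rational(-52912, 617), -1) = Rational(-617, 52912)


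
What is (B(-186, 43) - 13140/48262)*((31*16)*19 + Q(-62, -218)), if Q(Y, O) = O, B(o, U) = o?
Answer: -41380380816/24131 ≈ -1.7148e+6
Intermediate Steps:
(B(-186, 43) - 13140/48262)*((31*16)*19 + Q(-62, -218)) = (-186 - 13140/48262)*((31*16)*19 - 218) = (-186 - 13140*1/48262)*(496*19 - 218) = (-186 - 6570/24131)*(9424 - 218) = -4494936/24131*9206 = -41380380816/24131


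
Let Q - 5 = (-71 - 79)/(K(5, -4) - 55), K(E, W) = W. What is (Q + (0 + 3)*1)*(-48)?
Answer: -29856/59 ≈ -506.03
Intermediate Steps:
Q = 445/59 (Q = 5 + (-71 - 79)/(-4 - 55) = 5 - 150/(-59) = 5 - 150*(-1/59) = 5 + 150/59 = 445/59 ≈ 7.5424)
(Q + (0 + 3)*1)*(-48) = (445/59 + (0 + 3)*1)*(-48) = (445/59 + 3*1)*(-48) = (445/59 + 3)*(-48) = (622/59)*(-48) = -29856/59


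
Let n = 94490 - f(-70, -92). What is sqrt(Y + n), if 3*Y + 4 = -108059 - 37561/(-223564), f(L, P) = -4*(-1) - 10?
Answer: sqrt(6575925847858653)/335346 ≈ 241.82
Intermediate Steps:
f(L, P) = -6 (f(L, P) = 4 - 10 = -6)
Y = -24158958971/670692 (Y = -4/3 + (-108059 - 37561/(-223564))/3 = -4/3 + (-108059 - 37561*(-1/223564))/3 = -4/3 + (-108059 + 37561/223564)/3 = -4/3 + (1/3)*(-24158064715/223564) = -4/3 - 24158064715/670692 = -24158958971/670692 ≈ -36021.)
n = 94496 (n = 94490 - 1*(-6) = 94490 + 6 = 94496)
sqrt(Y + n) = sqrt(-24158958971/670692 + 94496) = sqrt(39218752261/670692) = sqrt(6575925847858653)/335346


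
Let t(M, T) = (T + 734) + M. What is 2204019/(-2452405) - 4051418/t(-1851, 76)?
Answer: 9933423376511/2552953605 ≈ 3891.0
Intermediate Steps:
t(M, T) = 734 + M + T (t(M, T) = (734 + T) + M = 734 + M + T)
2204019/(-2452405) - 4051418/t(-1851, 76) = 2204019/(-2452405) - 4051418/(734 - 1851 + 76) = 2204019*(-1/2452405) - 4051418/(-1041) = -2204019/2452405 - 4051418*(-1/1041) = -2204019/2452405 + 4051418/1041 = 9933423376511/2552953605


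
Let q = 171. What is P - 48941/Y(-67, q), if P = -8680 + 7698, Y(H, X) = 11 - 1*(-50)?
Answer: -108843/61 ≈ -1784.3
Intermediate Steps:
Y(H, X) = 61 (Y(H, X) = 11 + 50 = 61)
P = -982
P - 48941/Y(-67, q) = -982 - 48941/61 = -108843/61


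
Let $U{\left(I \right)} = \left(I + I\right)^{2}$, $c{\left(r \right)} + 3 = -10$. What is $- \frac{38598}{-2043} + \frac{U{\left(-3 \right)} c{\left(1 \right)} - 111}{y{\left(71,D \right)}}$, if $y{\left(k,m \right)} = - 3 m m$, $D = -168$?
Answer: $\frac{121087139}{6406848} \approx 18.9$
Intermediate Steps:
$c{\left(r \right)} = -13$ ($c{\left(r \right)} = -3 - 10 = -13$)
$U{\left(I \right)} = 4 I^{2}$ ($U{\left(I \right)} = \left(2 I\right)^{2} = 4 I^{2}$)
$y{\left(k,m \right)} = - 3 m^{2}$
$- \frac{38598}{-2043} + \frac{U{\left(-3 \right)} c{\left(1 \right)} - 111}{y{\left(71,D \right)}} = - \frac{38598}{-2043} + \frac{4 \left(-3\right)^{2} \left(-13\right) - 111}{\left(-3\right) \left(-168\right)^{2}} = \left(-38598\right) \left(- \frac{1}{2043}\right) + \frac{4 \cdot 9 \left(-13\right) - 111}{\left(-3\right) 28224} = \frac{12866}{681} + \frac{36 \left(-13\right) - 111}{-84672} = \frac{12866}{681} + \left(-468 - 111\right) \left(- \frac{1}{84672}\right) = \frac{12866}{681} - - \frac{193}{28224} = \frac{12866}{681} + \frac{193}{28224} = \frac{121087139}{6406848}$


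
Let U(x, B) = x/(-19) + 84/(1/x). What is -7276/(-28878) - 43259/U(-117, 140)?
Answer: 4182207563/898177995 ≈ 4.6563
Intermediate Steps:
U(x, B) = 1595*x/19 (U(x, B) = x*(-1/19) + 84*x = -x/19 + 84*x = 1595*x/19)
-7276/(-28878) - 43259/U(-117, 140) = -7276/(-28878) - 43259/((1595/19)*(-117)) = -7276*(-1/28878) - 43259/(-186615/19) = 3638/14439 - 43259*(-19/186615) = 3638/14439 + 821921/186615 = 4182207563/898177995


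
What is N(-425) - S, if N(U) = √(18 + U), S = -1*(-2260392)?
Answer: -2260392 + I*√407 ≈ -2.2604e+6 + 20.174*I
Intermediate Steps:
S = 2260392
N(-425) - S = √(18 - 425) - 1*2260392 = √(-407) - 2260392 = I*√407 - 2260392 = -2260392 + I*√407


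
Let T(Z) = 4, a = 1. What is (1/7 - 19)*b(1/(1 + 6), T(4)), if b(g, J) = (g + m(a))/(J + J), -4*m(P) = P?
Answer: 99/392 ≈ 0.25255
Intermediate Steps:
m(P) = -P/4
b(g, J) = (-1/4 + g)/(2*J) (b(g, J) = (g - 1/4*1)/(J + J) = (g - 1/4)/((2*J)) = (-1/4 + g)*(1/(2*J)) = (-1/4 + g)/(2*J))
(1/7 - 19)*b(1/(1 + 6), T(4)) = (1/7 - 19)*((1/8)*(-1 + 4/(1 + 6))/4) = (1/7 - 19)*((1/8)*(1/4)*(-1 + 4/7)) = -33*(-1 + 4*(1/7))/(14*4) = -33*(-1 + 4/7)/(14*4) = -33*(-3)/(14*4*7) = -132/7*(-3/224) = 99/392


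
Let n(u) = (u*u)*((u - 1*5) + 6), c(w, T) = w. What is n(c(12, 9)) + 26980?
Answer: 28852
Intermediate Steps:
n(u) = u²*(1 + u) (n(u) = u²*((u - 5) + 6) = u²*((-5 + u) + 6) = u²*(1 + u))
n(c(12, 9)) + 26980 = 12²*(1 + 12) + 26980 = 144*13 + 26980 = 1872 + 26980 = 28852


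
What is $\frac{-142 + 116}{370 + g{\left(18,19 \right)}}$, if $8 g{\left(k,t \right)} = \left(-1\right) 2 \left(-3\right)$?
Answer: $- \frac{104}{1483} \approx -0.070128$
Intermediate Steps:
$g{\left(k,t \right)} = \frac{3}{4}$ ($g{\left(k,t \right)} = \frac{\left(-1\right) 2 \left(-3\right)}{8} = \frac{\left(-2\right) \left(-3\right)}{8} = \frac{1}{8} \cdot 6 = \frac{3}{4}$)
$\frac{-142 + 116}{370 + g{\left(18,19 \right)}} = \frac{-142 + 116}{370 + \frac{3}{4}} = - \frac{26}{\frac{1483}{4}} = \left(-26\right) \frac{4}{1483} = - \frac{104}{1483}$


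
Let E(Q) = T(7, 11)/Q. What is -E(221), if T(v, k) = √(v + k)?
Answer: -3*√2/221 ≈ -0.019197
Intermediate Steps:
T(v, k) = √(k + v)
E(Q) = 3*√2/Q (E(Q) = √(11 + 7)/Q = √18/Q = (3*√2)/Q = 3*√2/Q)
-E(221) = -3*√2/221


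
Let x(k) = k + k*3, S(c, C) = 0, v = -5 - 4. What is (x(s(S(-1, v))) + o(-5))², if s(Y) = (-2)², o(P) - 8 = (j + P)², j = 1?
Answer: 1600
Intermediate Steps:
v = -9
o(P) = 8 + (1 + P)²
s(Y) = 4
x(k) = 4*k (x(k) = k + 3*k = 4*k)
(x(s(S(-1, v))) + o(-5))² = (4*4 + (8 + (1 - 5)²))² = (16 + (8 + (-4)²))² = (16 + (8 + 16))² = (16 + 24)² = 40² = 1600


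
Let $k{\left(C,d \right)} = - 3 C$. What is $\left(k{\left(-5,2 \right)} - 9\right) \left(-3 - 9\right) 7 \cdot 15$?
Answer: $-7560$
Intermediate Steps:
$\left(k{\left(-5,2 \right)} - 9\right) \left(-3 - 9\right) 7 \cdot 15 = \left(\left(-3\right) \left(-5\right) - 9\right) \left(-3 - 9\right) 7 \cdot 15 = \left(15 - 9\right) \left(-12\right) 7 \cdot 15 = 6 \left(-12\right) 7 \cdot 15 = \left(-72\right) 7 \cdot 15 = \left(-504\right) 15 = -7560$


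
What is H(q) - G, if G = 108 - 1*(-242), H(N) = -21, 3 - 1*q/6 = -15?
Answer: -371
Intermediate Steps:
q = 108 (q = 18 - 6*(-15) = 18 + 90 = 108)
G = 350 (G = 108 + 242 = 350)
H(q) - G = -21 - 1*350 = -21 - 350 = -371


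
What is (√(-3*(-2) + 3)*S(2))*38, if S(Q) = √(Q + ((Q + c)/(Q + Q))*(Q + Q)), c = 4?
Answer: 228*√2 ≈ 322.44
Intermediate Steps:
S(Q) = √(4 + 2*Q) (S(Q) = √(Q + ((Q + 4)/(Q + Q))*(Q + Q)) = √(Q + ((4 + Q)/((2*Q)))*(2*Q)) = √(Q + ((4 + Q)*(1/(2*Q)))*(2*Q)) = √(Q + ((4 + Q)/(2*Q))*(2*Q)) = √(Q + (4 + Q)) = √(4 + 2*Q))
(√(-3*(-2) + 3)*S(2))*38 = (√(-3*(-2) + 3)*√(4 + 2*2))*38 = (√(6 + 3)*√(4 + 4))*38 = (√9*√8)*38 = (3*(2*√2))*38 = (6*√2)*38 = 228*√2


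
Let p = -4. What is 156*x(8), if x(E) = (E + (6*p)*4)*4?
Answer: -54912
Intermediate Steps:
x(E) = -384 + 4*E (x(E) = (E + (6*(-4))*4)*4 = (E - 24*4)*4 = (E - 96)*4 = (-96 + E)*4 = -384 + 4*E)
156*x(8) = 156*(-384 + 4*8) = 156*(-384 + 32) = 156*(-352) = -54912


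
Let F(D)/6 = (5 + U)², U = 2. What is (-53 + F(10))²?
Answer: 58081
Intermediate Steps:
F(D) = 294 (F(D) = 6*(5 + 2)² = 6*7² = 6*49 = 294)
(-53 + F(10))² = (-53 + 294)² = 241² = 58081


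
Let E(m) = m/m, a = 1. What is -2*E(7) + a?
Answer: -1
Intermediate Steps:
E(m) = 1
-2*E(7) + a = -2*1 + 1 = -2 + 1 = -1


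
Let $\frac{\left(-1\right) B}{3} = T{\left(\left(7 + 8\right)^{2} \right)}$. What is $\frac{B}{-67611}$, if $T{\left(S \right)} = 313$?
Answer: $\frac{313}{22537} \approx 0.013888$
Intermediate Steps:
$B = -939$ ($B = \left(-3\right) 313 = -939$)
$\frac{B}{-67611} = - \frac{939}{-67611} = \left(-939\right) \left(- \frac{1}{67611}\right) = \frac{313}{22537}$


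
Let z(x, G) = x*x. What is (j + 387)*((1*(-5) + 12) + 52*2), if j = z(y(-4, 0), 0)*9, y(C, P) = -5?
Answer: 67932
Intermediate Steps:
z(x, G) = x²
j = 225 (j = (-5)²*9 = 25*9 = 225)
(j + 387)*((1*(-5) + 12) + 52*2) = (225 + 387)*((1*(-5) + 12) + 52*2) = 612*((-5 + 12) + 104) = 612*(7 + 104) = 612*111 = 67932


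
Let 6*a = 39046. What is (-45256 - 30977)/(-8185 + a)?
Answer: 228699/5032 ≈ 45.449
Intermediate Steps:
a = 19523/3 (a = (⅙)*39046 = 19523/3 ≈ 6507.7)
(-45256 - 30977)/(-8185 + a) = (-45256 - 30977)/(-8185 + 19523/3) = -76233/(-5032/3) = -76233*(-3/5032) = 228699/5032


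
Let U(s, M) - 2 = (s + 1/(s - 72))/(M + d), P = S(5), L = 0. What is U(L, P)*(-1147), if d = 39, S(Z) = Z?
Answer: -7266245/3168 ≈ -2293.6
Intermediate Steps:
P = 5
U(s, M) = 2 + (s + 1/(-72 + s))/(39 + M) (U(s, M) = 2 + (s + 1/(s - 72))/(M + 39) = 2 + (s + 1/(-72 + s))/(39 + M))
U(L, P)*(-1147) = ((-5615 + 0² - 144*5 + 6*0 + 2*5*0)/(-2808 - 72*5 + 39*0 + 5*0))*(-1147) = ((-5615 + 0 - 720 + 0 + 0)/(-2808 - 360 + 0 + 0))*(-1147) = (-6335/(-3168))*(-1147) = -1/3168*(-6335)*(-1147) = (6335/3168)*(-1147) = -7266245/3168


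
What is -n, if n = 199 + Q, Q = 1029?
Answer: -1228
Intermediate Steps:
n = 1228 (n = 199 + 1029 = 1228)
-n = -1*1228 = -1228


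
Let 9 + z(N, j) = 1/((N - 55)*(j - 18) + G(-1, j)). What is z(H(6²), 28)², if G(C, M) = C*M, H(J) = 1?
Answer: 26142769/322624 ≈ 81.032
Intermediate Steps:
z(N, j) = -9 + 1/(-j + (-55 + N)*(-18 + j)) (z(N, j) = -9 + 1/((N - 55)*(j - 18) - j) = -9 + 1/((-55 + N)*(-18 + j) - j) = -9 + 1/(-j + (-55 + N)*(-18 + j)))
z(H(6²), 28)² = ((-8909 + 162*1 + 504*28 - 9*1*28)/(990 - 56*28 - 18*1 + 1*28))² = ((-8909 + 162 + 14112 - 252)/(990 - 1568 - 18 + 28))² = (5113/(-568))² = (-1/568*5113)² = (-5113/568)² = 26142769/322624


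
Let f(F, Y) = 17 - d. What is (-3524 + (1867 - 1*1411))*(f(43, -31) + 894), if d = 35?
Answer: -2687568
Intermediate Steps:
f(F, Y) = -18 (f(F, Y) = 17 - 1*35 = 17 - 35 = -18)
(-3524 + (1867 - 1*1411))*(f(43, -31) + 894) = (-3524 + (1867 - 1*1411))*(-18 + 894) = (-3524 + (1867 - 1411))*876 = (-3524 + 456)*876 = -3068*876 = -2687568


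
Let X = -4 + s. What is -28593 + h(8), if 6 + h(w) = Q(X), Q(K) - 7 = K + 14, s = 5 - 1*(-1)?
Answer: -28576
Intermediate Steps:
s = 6 (s = 5 + 1 = 6)
X = 2 (X = -4 + 6 = 2)
Q(K) = 21 + K (Q(K) = 7 + (K + 14) = 7 + (14 + K) = 21 + K)
h(w) = 17 (h(w) = -6 + (21 + 2) = -6 + 23 = 17)
-28593 + h(8) = -28593 + 17 = -28576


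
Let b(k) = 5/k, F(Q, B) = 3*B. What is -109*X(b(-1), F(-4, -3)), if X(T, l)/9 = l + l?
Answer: 17658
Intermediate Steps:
X(T, l) = 18*l (X(T, l) = 9*(l + l) = 9*(2*l) = 18*l)
-109*X(b(-1), F(-4, -3)) = -1962*3*(-3) = -1962*(-9) = -109*(-162) = 17658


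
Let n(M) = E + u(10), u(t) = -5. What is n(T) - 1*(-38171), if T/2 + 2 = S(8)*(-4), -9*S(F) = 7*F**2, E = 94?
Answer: 38260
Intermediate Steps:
S(F) = -7*F**2/9
T = 3548/9 (T = -4 + 2*(-7/9*8**2*(-4)) = -4 + 2*(-7/9*64*(-4)) = -4 + 2*(-448/9*(-4)) = -4 + 2*(1792/9) = -4 + 3584/9 = 3548/9 ≈ 394.22)
n(M) = 89 (n(M) = 94 - 5 = 89)
n(T) - 1*(-38171) = 89 - 1*(-38171) = 89 + 38171 = 38260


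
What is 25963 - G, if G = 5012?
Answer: 20951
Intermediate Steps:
25963 - G = 25963 - 1*5012 = 25963 - 5012 = 20951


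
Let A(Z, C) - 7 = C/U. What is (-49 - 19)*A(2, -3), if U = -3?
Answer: -544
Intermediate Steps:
A(Z, C) = 7 - C/3 (A(Z, C) = 7 + C/(-3) = 7 + C*(-1/3) = 7 - C/3)
(-49 - 19)*A(2, -3) = (-49 - 19)*(7 - 1/3*(-3)) = -68*(7 + 1) = -68*8 = -544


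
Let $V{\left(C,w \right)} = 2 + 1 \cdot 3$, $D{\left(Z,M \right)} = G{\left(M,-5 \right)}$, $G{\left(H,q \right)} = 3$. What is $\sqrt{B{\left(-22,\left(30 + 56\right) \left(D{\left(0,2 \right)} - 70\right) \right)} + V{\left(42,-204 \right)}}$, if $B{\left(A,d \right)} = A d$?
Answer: $\sqrt{126769} \approx 356.05$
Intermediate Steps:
$D{\left(Z,M \right)} = 3$
$V{\left(C,w \right)} = 5$ ($V{\left(C,w \right)} = 2 + 3 = 5$)
$\sqrt{B{\left(-22,\left(30 + 56\right) \left(D{\left(0,2 \right)} - 70\right) \right)} + V{\left(42,-204 \right)}} = \sqrt{- 22 \left(30 + 56\right) \left(3 - 70\right) + 5} = \sqrt{- 22 \cdot 86 \left(-67\right) + 5} = \sqrt{\left(-22\right) \left(-5762\right) + 5} = \sqrt{126764 + 5} = \sqrt{126769}$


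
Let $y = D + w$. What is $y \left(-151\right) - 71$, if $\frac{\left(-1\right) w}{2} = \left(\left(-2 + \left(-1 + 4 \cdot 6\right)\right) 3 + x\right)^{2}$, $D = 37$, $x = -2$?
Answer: $1118084$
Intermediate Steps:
$w = -7442$ ($w = - 2 \left(\left(-2 + \left(-1 + 4 \cdot 6\right)\right) 3 - 2\right)^{2} = - 2 \left(\left(-2 + \left(-1 + 24\right)\right) 3 - 2\right)^{2} = - 2 \left(\left(-2 + 23\right) 3 - 2\right)^{2} = - 2 \left(21 \cdot 3 - 2\right)^{2} = - 2 \left(63 - 2\right)^{2} = - 2 \cdot 61^{2} = \left(-2\right) 3721 = -7442$)
$y = -7405$ ($y = 37 - 7442 = -7405$)
$y \left(-151\right) - 71 = \left(-7405\right) \left(-151\right) - 71 = 1118155 - 71 = 1118084$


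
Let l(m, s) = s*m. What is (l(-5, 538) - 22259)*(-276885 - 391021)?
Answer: 16663586794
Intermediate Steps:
l(m, s) = m*s
(l(-5, 538) - 22259)*(-276885 - 391021) = (-5*538 - 22259)*(-276885 - 391021) = (-2690 - 22259)*(-667906) = -24949*(-667906) = 16663586794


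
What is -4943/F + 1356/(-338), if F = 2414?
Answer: -2472059/407966 ≈ -6.0595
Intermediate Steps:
-4943/F + 1356/(-338) = -4943/2414 + 1356/(-338) = -4943*1/2414 + 1356*(-1/338) = -4943/2414 - 678/169 = -2472059/407966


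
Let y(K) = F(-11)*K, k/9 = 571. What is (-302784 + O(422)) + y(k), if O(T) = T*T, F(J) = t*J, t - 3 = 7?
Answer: -689990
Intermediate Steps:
k = 5139 (k = 9*571 = 5139)
t = 10 (t = 3 + 7 = 10)
F(J) = 10*J
O(T) = T²
y(K) = -110*K (y(K) = (10*(-11))*K = -110*K)
(-302784 + O(422)) + y(k) = (-302784 + 422²) - 110*5139 = (-302784 + 178084) - 565290 = -124700 - 565290 = -689990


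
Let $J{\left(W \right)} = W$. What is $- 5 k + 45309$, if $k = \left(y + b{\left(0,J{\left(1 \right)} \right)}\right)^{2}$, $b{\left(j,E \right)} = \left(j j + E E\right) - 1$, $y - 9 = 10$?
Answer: $43504$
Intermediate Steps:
$y = 19$ ($y = 9 + 10 = 19$)
$b{\left(j,E \right)} = -1 + E^{2} + j^{2}$ ($b{\left(j,E \right)} = \left(j^{2} + E^{2}\right) - 1 = \left(E^{2} + j^{2}\right) - 1 = -1 + E^{2} + j^{2}$)
$k = 361$ ($k = \left(19 + \left(-1 + 1^{2} + 0^{2}\right)\right)^{2} = \left(19 + \left(-1 + 1 + 0\right)\right)^{2} = \left(19 + 0\right)^{2} = 19^{2} = 361$)
$- 5 k + 45309 = \left(-5\right) 361 + 45309 = -1805 + 45309 = 43504$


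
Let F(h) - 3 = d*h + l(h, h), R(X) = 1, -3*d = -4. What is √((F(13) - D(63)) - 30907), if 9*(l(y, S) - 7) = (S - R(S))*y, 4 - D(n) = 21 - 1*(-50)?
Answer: I*√277158/3 ≈ 175.49*I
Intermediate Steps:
d = 4/3 (d = -⅓*(-4) = 4/3 ≈ 1.3333)
D(n) = -67 (D(n) = 4 - (21 - 1*(-50)) = 4 - (21 + 50) = 4 - 1*71 = 4 - 71 = -67)
l(y, S) = 7 + y*(-1 + S)/9 (l(y, S) = 7 + ((S - 1*1)*y)/9 = 7 + ((S - 1)*y)/9 = 7 + ((-1 + S)*y)/9 = 7 + (y*(-1 + S))/9 = 7 + y*(-1 + S)/9)
F(h) = 10 + h²/9 + 11*h/9 (F(h) = 3 + (4*h/3 + (7 - h/9 + h*h/9)) = 3 + (4*h/3 + (7 - h/9 + h²/9)) = 3 + (7 + h²/9 + 11*h/9) = 10 + h²/9 + 11*h/9)
√((F(13) - D(63)) - 30907) = √(((10 + (⅑)*13² + (11/9)*13) - 1*(-67)) - 30907) = √(((10 + (⅑)*169 + 143/9) + 67) - 30907) = √(((10 + 169/9 + 143/9) + 67) - 30907) = √((134/3 + 67) - 30907) = √(335/3 - 30907) = √(-92386/3) = I*√277158/3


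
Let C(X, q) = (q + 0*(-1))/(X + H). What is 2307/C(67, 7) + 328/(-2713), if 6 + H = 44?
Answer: 93883037/2713 ≈ 34605.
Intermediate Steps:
H = 38 (H = -6 + 44 = 38)
C(X, q) = q/(38 + X) (C(X, q) = (q + 0*(-1))/(X + 38) = (q + 0)/(38 + X) = q/(38 + X))
2307/C(67, 7) + 328/(-2713) = 2307/((7/(38 + 67))) + 328/(-2713) = 2307/((7/105)) + 328*(-1/2713) = 2307/((7*(1/105))) - 328/2713 = 2307/(1/15) - 328/2713 = 2307*15 - 328/2713 = 34605 - 328/2713 = 93883037/2713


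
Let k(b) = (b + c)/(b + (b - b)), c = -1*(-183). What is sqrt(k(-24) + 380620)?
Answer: 3*sqrt(676646)/4 ≈ 616.94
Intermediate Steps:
c = 183
k(b) = (183 + b)/b (k(b) = (b + 183)/(b + (b - b)) = (183 + b)/(b + 0) = (183 + b)/b)
sqrt(k(-24) + 380620) = sqrt((183 - 24)/(-24) + 380620) = sqrt(-1/24*159 + 380620) = sqrt(-53/8 + 380620) = sqrt(3044907/8) = 3*sqrt(676646)/4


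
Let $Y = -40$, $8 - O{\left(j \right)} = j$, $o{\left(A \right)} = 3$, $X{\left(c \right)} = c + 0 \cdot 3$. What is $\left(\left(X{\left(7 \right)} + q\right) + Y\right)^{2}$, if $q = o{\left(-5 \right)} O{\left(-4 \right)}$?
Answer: $9$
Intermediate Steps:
$X{\left(c \right)} = c$ ($X{\left(c \right)} = c + 0 = c$)
$O{\left(j \right)} = 8 - j$
$q = 36$ ($q = 3 \left(8 - -4\right) = 3 \left(8 + 4\right) = 3 \cdot 12 = 36$)
$\left(\left(X{\left(7 \right)} + q\right) + Y\right)^{2} = \left(\left(7 + 36\right) - 40\right)^{2} = \left(43 - 40\right)^{2} = 3^{2} = 9$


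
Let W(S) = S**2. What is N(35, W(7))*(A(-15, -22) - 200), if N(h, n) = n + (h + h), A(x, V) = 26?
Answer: -20706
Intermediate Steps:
N(h, n) = n + 2*h
N(35, W(7))*(A(-15, -22) - 200) = (7**2 + 2*35)*(26 - 200) = (49 + 70)*(-174) = 119*(-174) = -20706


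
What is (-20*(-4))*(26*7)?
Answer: 14560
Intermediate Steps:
(-20*(-4))*(26*7) = 80*182 = 14560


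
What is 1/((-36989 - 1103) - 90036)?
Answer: -1/128128 ≈ -7.8047e-6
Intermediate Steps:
1/((-36989 - 1103) - 90036) = 1/(-38092 - 90036) = 1/(-128128) = -1/128128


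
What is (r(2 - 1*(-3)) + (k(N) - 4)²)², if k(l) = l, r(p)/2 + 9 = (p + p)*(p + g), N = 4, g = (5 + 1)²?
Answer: 643204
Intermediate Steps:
g = 36 (g = 6² = 36)
r(p) = -18 + 4*p*(36 + p) (r(p) = -18 + 2*((p + p)*(p + 36)) = -18 + 2*((2*p)*(36 + p)) = -18 + 2*(2*p*(36 + p)) = -18 + 4*p*(36 + p))
(r(2 - 1*(-3)) + (k(N) - 4)²)² = ((-18 + 4*(2 - 1*(-3))² + 144*(2 - 1*(-3))) + (4 - 4)²)² = ((-18 + 4*(2 + 3)² + 144*(2 + 3)) + 0²)² = ((-18 + 4*5² + 144*5) + 0)² = ((-18 + 4*25 + 720) + 0)² = ((-18 + 100 + 720) + 0)² = (802 + 0)² = 802² = 643204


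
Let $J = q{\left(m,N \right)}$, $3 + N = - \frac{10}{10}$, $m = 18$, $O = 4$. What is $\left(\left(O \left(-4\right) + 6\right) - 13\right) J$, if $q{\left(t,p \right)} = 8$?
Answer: $-184$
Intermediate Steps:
$N = -4$ ($N = -3 - \frac{10}{10} = -3 - 1 = -4$)
$J = 8$
$\left(\left(O \left(-4\right) + 6\right) - 13\right) J = \left(\left(4 \left(-4\right) + 6\right) - 13\right) 8 = \left(\left(-16 + 6\right) - 13\right) 8 = \left(-10 - 13\right) 8 = \left(-23\right) 8 = -184$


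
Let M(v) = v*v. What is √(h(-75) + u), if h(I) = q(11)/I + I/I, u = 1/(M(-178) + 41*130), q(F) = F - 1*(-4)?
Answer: √27401649270/185070 ≈ 0.89444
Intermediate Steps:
q(F) = 4 + F (q(F) = F + 4 = 4 + F)
M(v) = v²
u = 1/37014 (u = 1/((-178)² + 41*130) = 1/(31684 + 5330) = 1/37014 ≈ 2.7017e-5)
h(I) = 1 + 15/I (h(I) = (4 + 11)/I + I/I = 15/I + 1 = 1 + 15/I)
√(h(-75) + u) = √((15 - 75)/(-75) + 1/37014) = √(-1/75*(-60) + 1/37014) = √(⅘ + 1/37014) = √(148061/185070) = √27401649270/185070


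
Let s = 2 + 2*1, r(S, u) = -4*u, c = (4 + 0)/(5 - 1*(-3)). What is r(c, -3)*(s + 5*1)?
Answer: 108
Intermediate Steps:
c = ½ (c = 4/(5 + 3) = 4/8 = 4*(⅛) = ½ ≈ 0.50000)
s = 4 (s = 2 + 2 = 4)
r(c, -3)*(s + 5*1) = (-4*(-3))*(4 + 5*1) = 12*(4 + 5) = 12*9 = 108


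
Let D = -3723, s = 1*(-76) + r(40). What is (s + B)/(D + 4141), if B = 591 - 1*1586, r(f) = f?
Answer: -1031/418 ≈ -2.4665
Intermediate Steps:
s = -36 (s = 1*(-76) + 40 = -76 + 40 = -36)
B = -995 (B = 591 - 1586 = -995)
(s + B)/(D + 4141) = (-36 - 995)/(-3723 + 4141) = -1031/418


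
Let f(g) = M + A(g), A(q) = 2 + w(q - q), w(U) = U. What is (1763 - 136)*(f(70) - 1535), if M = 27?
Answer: -2450262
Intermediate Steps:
A(q) = 2 (A(q) = 2 + (q - q) = 2 + 0 = 2)
f(g) = 29 (f(g) = 27 + 2 = 29)
(1763 - 136)*(f(70) - 1535) = (1763 - 136)*(29 - 1535) = 1627*(-1506) = -2450262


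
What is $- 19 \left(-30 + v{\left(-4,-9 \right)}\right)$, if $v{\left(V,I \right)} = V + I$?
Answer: $817$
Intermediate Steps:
$v{\left(V,I \right)} = I + V$
$- 19 \left(-30 + v{\left(-4,-9 \right)}\right) = - 19 \left(-30 - 13\right) = \left(-19\right) \left(-43\right) = 817$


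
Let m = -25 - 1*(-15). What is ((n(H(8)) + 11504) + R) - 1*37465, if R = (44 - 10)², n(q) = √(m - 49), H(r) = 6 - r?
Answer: -24805 + I*√59 ≈ -24805.0 + 7.6811*I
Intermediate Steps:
m = -10 (m = -25 + 15 = -10)
n(q) = I*√59 (n(q) = √(-10 - 49) = √(-59) = I*√59)
R = 1156 (R = 34² = 1156)
((n(H(8)) + 11504) + R) - 1*37465 = ((I*√59 + 11504) + 1156) - 1*37465 = ((11504 + I*√59) + 1156) - 37465 = (12660 + I*√59) - 37465 = -24805 + I*√59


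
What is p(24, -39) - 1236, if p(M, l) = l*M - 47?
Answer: -2219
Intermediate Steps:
p(M, l) = -47 + M*l (p(M, l) = M*l - 47 = -47 + M*l)
p(24, -39) - 1236 = (-47 + 24*(-39)) - 1236 = (-47 - 936) - 1236 = -983 - 1236 = -2219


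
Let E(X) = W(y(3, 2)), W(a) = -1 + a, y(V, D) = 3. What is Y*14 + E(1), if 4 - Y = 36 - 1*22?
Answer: -138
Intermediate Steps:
E(X) = 2 (E(X) = -1 + 3 = 2)
Y = -10 (Y = 4 - (36 - 1*22) = 4 - (36 - 22) = 4 - 1*14 = 4 - 14 = -10)
Y*14 + E(1) = -10*14 + 2 = -140 + 2 = -138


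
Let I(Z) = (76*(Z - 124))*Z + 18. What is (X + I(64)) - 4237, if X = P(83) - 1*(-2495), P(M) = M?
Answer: -293481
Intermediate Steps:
X = 2578 (X = 83 - 1*(-2495) = 83 + 2495 = 2578)
I(Z) = 18 + Z*(-9424 + 76*Z) (I(Z) = (76*(-124 + Z))*Z + 18 = (-9424 + 76*Z)*Z + 18 = Z*(-9424 + 76*Z) + 18 = 18 + Z*(-9424 + 76*Z))
(X + I(64)) - 4237 = (2578 + (18 - 9424*64 + 76*64²)) - 4237 = (2578 + (18 - 603136 + 76*4096)) - 4237 = (2578 + (18 - 603136 + 311296)) - 4237 = (2578 - 291822) - 4237 = -289244 - 4237 = -293481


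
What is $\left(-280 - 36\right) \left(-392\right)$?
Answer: $123872$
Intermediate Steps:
$\left(-280 - 36\right) \left(-392\right) = \left(-316\right) \left(-392\right) = 123872$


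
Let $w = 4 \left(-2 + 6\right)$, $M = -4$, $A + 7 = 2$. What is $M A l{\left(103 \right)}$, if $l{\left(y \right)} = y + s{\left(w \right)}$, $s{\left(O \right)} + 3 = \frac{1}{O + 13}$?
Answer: $\frac{58020}{29} \approx 2000.7$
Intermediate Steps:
$A = -5$ ($A = -7 + 2 = -5$)
$w = 16$ ($w = 4 \cdot 4 = 16$)
$s{\left(O \right)} = -3 + \frac{1}{13 + O}$ ($s{\left(O \right)} = -3 + \frac{1}{O + 13} = -3 + \frac{1}{13 + O}$)
$l{\left(y \right)} = - \frac{86}{29} + y$ ($l{\left(y \right)} = y + \frac{-38 - 48}{13 + 16} = y + \frac{-38 - 48}{29} = y + \frac{1}{29} \left(-86\right) = y - \frac{86}{29} = - \frac{86}{29} + y$)
$M A l{\left(103 \right)} = \left(-4\right) \left(-5\right) \left(- \frac{86}{29} + 103\right) = 20 \cdot \frac{2901}{29} = \frac{58020}{29}$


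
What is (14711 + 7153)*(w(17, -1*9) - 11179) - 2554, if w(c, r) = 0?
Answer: -244420210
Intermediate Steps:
(14711 + 7153)*(w(17, -1*9) - 11179) - 2554 = (14711 + 7153)*(0 - 11179) - 2554 = 21864*(-11179) - 2554 = -244417656 - 2554 = -244420210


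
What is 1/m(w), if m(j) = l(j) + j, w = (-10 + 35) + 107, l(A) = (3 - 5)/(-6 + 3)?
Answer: 3/398 ≈ 0.0075377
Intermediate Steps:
l(A) = ⅔ (l(A) = -2/(-3) = -2*(-⅓) = ⅔)
w = 132 (w = 25 + 107 = 132)
m(j) = ⅔ + j
1/m(w) = 1/(⅔ + 132) = 1/(398/3) = 3/398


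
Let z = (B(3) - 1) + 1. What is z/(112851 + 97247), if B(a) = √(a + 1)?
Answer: 1/105049 ≈ 9.5194e-6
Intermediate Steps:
B(a) = √(1 + a)
z = 2 (z = (√(1 + 3) - 1) + 1 = (√4 - 1) + 1 = (2 - 1) + 1 = 1 + 1 = 2)
z/(112851 + 97247) = 2/(112851 + 97247) = 2/210098 = (1/210098)*2 = 1/105049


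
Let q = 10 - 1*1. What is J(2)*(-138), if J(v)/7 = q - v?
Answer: -6762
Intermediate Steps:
q = 9 (q = 10 - 1 = 9)
J(v) = 63 - 7*v (J(v) = 7*(9 - v) = 63 - 7*v)
J(2)*(-138) = (63 - 7*2)*(-138) = (63 - 14)*(-138) = 49*(-138) = -6762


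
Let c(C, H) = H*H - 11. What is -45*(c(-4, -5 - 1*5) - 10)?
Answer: -3555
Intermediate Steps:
c(C, H) = -11 + H² (c(C, H) = H² - 11 = -11 + H²)
-45*(c(-4, -5 - 1*5) - 10) = -45*((-11 + (-5 - 1*5)²) - 10) = -45*((-11 + (-5 - 5)²) - 10) = -45*((-11 + (-10)²) - 10) = -45*((-11 + 100) - 10) = -45*(89 - 10) = -45*79 = -3555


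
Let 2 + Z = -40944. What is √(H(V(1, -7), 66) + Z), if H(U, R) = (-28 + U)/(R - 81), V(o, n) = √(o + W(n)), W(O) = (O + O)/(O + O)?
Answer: √(-9212430 - 15*√2)/15 ≈ 202.35*I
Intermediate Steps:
W(O) = 1 (W(O) = (2*O)/((2*O)) = (2*O)*(1/(2*O)) = 1)
V(o, n) = √(1 + o) (V(o, n) = √(o + 1) = √(1 + o))
Z = -40946 (Z = -2 - 40944 = -40946)
H(U, R) = (-28 + U)/(-81 + R)
√(H(V(1, -7), 66) + Z) = √((-28 + √(1 + 1))/(-81 + 66) - 40946) = √((-28 + √2)/(-15) - 40946) = √(-(-28 + √2)/15 - 40946) = √((28/15 - √2/15) - 40946) = √(-614162/15 - √2/15)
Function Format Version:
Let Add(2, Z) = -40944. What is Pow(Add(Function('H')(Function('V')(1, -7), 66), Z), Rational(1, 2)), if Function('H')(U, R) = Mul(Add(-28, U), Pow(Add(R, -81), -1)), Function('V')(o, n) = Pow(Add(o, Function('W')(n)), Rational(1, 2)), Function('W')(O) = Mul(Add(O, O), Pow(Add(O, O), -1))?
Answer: Mul(Rational(1, 15), Pow(Add(-9212430, Mul(-15, Pow(2, Rational(1, 2)))), Rational(1, 2))) ≈ Mul(202.35, I)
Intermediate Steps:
Function('W')(O) = 1 (Function('W')(O) = Mul(Mul(2, O), Pow(Mul(2, O), -1)) = Mul(Mul(2, O), Mul(Rational(1, 2), Pow(O, -1))) = 1)
Function('V')(o, n) = Pow(Add(1, o), Rational(1, 2)) (Function('V')(o, n) = Pow(Add(o, 1), Rational(1, 2)) = Pow(Add(1, o), Rational(1, 2)))
Z = -40946 (Z = Add(-2, -40944) = -40946)
Function('H')(U, R) = Mul(Pow(Add(-81, R), -1), Add(-28, U)) (Function('H')(U, R) = Mul(Add(-28, U), Pow(Add(-81, R), -1)) = Mul(Pow(Add(-81, R), -1), Add(-28, U)))
Pow(Add(Function('H')(Function('V')(1, -7), 66), Z), Rational(1, 2)) = Pow(Add(Mul(Pow(Add(-81, 66), -1), Add(-28, Pow(Add(1, 1), Rational(1, 2)))), -40946), Rational(1, 2)) = Pow(Add(Mul(Pow(-15, -1), Add(-28, Pow(2, Rational(1, 2)))), -40946), Rational(1, 2)) = Pow(Add(Mul(Rational(-1, 15), Add(-28, Pow(2, Rational(1, 2)))), -40946), Rational(1, 2)) = Pow(Add(Add(Rational(28, 15), Mul(Rational(-1, 15), Pow(2, Rational(1, 2)))), -40946), Rational(1, 2)) = Pow(Add(Rational(-614162, 15), Mul(Rational(-1, 15), Pow(2, Rational(1, 2)))), Rational(1, 2))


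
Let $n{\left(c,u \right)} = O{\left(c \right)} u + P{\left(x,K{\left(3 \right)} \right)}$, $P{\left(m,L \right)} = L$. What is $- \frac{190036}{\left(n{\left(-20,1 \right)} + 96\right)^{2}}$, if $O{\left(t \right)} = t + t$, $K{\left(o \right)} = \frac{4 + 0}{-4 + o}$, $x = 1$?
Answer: $- \frac{47509}{676} \approx -70.28$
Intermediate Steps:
$K{\left(o \right)} = \frac{4}{-4 + o}$
$O{\left(t \right)} = 2 t$
$n{\left(c,u \right)} = -4 + 2 c u$ ($n{\left(c,u \right)} = 2 c u + \frac{4}{-4 + 3} = 2 c u + \frac{4}{-1} = 2 c u + 4 \left(-1\right) = 2 c u - 4 = -4 + 2 c u$)
$- \frac{190036}{\left(n{\left(-20,1 \right)} + 96\right)^{2}} = - \frac{190036}{\left(\left(-4 + 2 \left(-20\right) 1\right) + 96\right)^{2}} = - \frac{190036}{\left(\left(-4 - 40\right) + 96\right)^{2}} = - \frac{190036}{\left(-44 + 96\right)^{2}} = - \frac{190036}{52^{2}} = - \frac{190036}{2704} = \left(-190036\right) \frac{1}{2704} = - \frac{47509}{676}$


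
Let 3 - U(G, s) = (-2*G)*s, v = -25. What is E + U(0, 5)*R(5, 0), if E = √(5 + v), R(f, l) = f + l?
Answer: 15 + 2*I*√5 ≈ 15.0 + 4.4721*I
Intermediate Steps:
U(G, s) = 3 + 2*G*s (U(G, s) = 3 - (-2*G)*s = 3 - (-2)*G*s = 3 + 2*G*s)
E = 2*I*√5 (E = √(5 - 25) = √(-20) = 2*I*√5 ≈ 4.4721*I)
E + U(0, 5)*R(5, 0) = 2*I*√5 + (3 + 2*0*5)*(5 + 0) = 2*I*√5 + (3 + 0)*5 = 2*I*√5 + 3*5 = 2*I*√5 + 15 = 15 + 2*I*√5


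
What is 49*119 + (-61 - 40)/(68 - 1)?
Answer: 390576/67 ≈ 5829.5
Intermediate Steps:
49*119 + (-61 - 40)/(68 - 1) = 5831 - 101/67 = 390576/67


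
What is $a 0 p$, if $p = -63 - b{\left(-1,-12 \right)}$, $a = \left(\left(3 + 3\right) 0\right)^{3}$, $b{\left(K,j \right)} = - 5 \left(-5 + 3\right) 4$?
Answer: $0$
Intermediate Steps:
$b{\left(K,j \right)} = 40$ ($b{\left(K,j \right)} = \left(-5\right) \left(-2\right) 4 = 10 \cdot 4 = 40$)
$a = 0$ ($a = \left(6 \cdot 0\right)^{3} = 0^{3} = 0$)
$p = -103$ ($p = -63 - 40 = -103$)
$a 0 p = 0 \cdot 0 \left(-103\right) = 0 \left(-103\right) = 0$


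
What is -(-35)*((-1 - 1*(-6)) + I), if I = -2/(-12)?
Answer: 1085/6 ≈ 180.83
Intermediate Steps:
I = ⅙ (I = -2*(-1/12) = ⅙ ≈ 0.16667)
-(-35)*((-1 - 1*(-6)) + I) = -(-35)*((-1 - 1*(-6)) + ⅙) = -(-35)*((-1 + 6) + ⅙) = -(-35)*(5 + ⅙) = -(-35)*31/6 = -5*(-217/6) = 1085/6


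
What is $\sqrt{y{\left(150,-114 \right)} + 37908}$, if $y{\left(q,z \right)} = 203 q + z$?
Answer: $22 \sqrt{141} \approx 261.24$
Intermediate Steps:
$y{\left(q,z \right)} = z + 203 q$
$\sqrt{y{\left(150,-114 \right)} + 37908} = \sqrt{\left(-114 + 203 \cdot 150\right) + 37908} = \sqrt{\left(-114 + 30450\right) + 37908} = \sqrt{30336 + 37908} = \sqrt{68244} = 22 \sqrt{141}$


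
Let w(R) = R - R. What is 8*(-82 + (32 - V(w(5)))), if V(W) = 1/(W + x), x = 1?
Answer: -408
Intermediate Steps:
w(R) = 0
V(W) = 1/(1 + W) (V(W) = 1/(W + 1) = 1/(1 + W))
8*(-82 + (32 - V(w(5)))) = 8*(-82 + (32 - 1/(1 + 0))) = 8*(-82 + (32 - 1/1)) = 8*(-82 + (32 - 1*1)) = 8*(-82 + (32 - 1)) = 8*(-82 + 31) = 8*(-51) = -408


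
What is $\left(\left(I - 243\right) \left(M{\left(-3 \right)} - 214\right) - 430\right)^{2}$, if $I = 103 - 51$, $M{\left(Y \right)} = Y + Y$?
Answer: $1729728100$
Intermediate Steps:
$M{\left(Y \right)} = 2 Y$
$I = 52$
$\left(\left(I - 243\right) \left(M{\left(-3 \right)} - 214\right) - 430\right)^{2} = \left(\left(52 - 243\right) \left(2 \left(-3\right) - 214\right) - 430\right)^{2} = \left(- 191 \left(-6 - 214\right) - 430\right)^{2} = \left(\left(-191\right) \left(-220\right) - 430\right)^{2} = \left(42020 - 430\right)^{2} = 41590^{2} = 1729728100$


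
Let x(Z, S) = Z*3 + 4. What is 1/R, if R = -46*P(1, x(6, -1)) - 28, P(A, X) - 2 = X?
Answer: -1/1132 ≈ -0.00088339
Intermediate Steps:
x(Z, S) = 4 + 3*Z (x(Z, S) = 3*Z + 4 = 4 + 3*Z)
P(A, X) = 2 + X
R = -1132 (R = -46*(2 + (4 + 3*6)) - 28 = -46*(2 + (4 + 18)) - 28 = -46*(2 + 22) - 28 = -46*24 - 28 = -1104 - 28 = -1132)
1/R = 1/(-1132) = -1/1132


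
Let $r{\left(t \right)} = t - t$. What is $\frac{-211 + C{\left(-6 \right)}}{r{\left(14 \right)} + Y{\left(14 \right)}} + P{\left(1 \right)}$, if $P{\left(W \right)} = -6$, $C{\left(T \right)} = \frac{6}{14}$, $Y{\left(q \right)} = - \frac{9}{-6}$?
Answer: $- \frac{3074}{21} \approx -146.38$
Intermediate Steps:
$Y{\left(q \right)} = \frac{3}{2}$ ($Y{\left(q \right)} = \left(-9\right) \left(- \frac{1}{6}\right) = \frac{3}{2}$)
$r{\left(t \right)} = 0$
$C{\left(T \right)} = \frac{3}{7}$ ($C{\left(T \right)} = 6 \cdot \frac{1}{14} = \frac{3}{7}$)
$\frac{-211 + C{\left(-6 \right)}}{r{\left(14 \right)} + Y{\left(14 \right)}} + P{\left(1 \right)} = \frac{-211 + \frac{3}{7}}{0 + \frac{3}{2}} - 6 = - \frac{1474}{7 \cdot \frac{3}{2}} - 6 = \left(- \frac{1474}{7}\right) \frac{2}{3} - 6 = - \frac{2948}{21} - 6 = - \frac{3074}{21}$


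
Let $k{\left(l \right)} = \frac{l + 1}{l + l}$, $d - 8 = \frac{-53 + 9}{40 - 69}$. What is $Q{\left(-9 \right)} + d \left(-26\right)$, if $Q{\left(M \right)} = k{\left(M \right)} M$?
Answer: $- \frac{7292}{29} \approx -251.45$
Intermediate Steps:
$d = \frac{276}{29}$ ($d = 8 + \frac{-53 + 9}{40 - 69} = 8 - \frac{44}{-29} = 8 - - \frac{44}{29} = 8 + \frac{44}{29} = \frac{276}{29} \approx 9.5172$)
$k{\left(l \right)} = \frac{1 + l}{2 l}$
$Q{\left(M \right)} = \frac{1}{2} + \frac{M}{2}$ ($Q{\left(M \right)} = \frac{1 + M}{2 M} M = \frac{1}{2} + \frac{M}{2}$)
$Q{\left(-9 \right)} + d \left(-26\right) = \left(\frac{1}{2} + \frac{1}{2} \left(-9\right)\right) + \frac{276}{29} \left(-26\right) = \left(\frac{1}{2} - \frac{9}{2}\right) - \frac{7176}{29} = -4 - \frac{7176}{29} = - \frac{7292}{29}$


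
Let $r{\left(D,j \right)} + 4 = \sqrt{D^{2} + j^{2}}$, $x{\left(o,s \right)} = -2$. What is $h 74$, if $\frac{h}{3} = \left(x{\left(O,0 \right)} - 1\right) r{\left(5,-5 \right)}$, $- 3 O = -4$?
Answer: $2664 - 3330 \sqrt{2} \approx -2045.3$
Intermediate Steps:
$O = \frac{4}{3}$ ($O = \left(- \frac{1}{3}\right) \left(-4\right) = \frac{4}{3} \approx 1.3333$)
$r{\left(D,j \right)} = -4 + \sqrt{D^{2} + j^{2}}$
$h = 36 - 45 \sqrt{2}$ ($h = 3 \left(-2 - 1\right) \left(-4 + \sqrt{5^{2} + \left(-5\right)^{2}}\right) = 3 \left(- 3 \left(-4 + \sqrt{25 + 25}\right)\right) = 3 \left(- 3 \left(-4 + \sqrt{50}\right)\right) = 3 \left(- 3 \left(-4 + 5 \sqrt{2}\right)\right) = 3 \left(12 - 15 \sqrt{2}\right) = 36 - 45 \sqrt{2} \approx -27.64$)
$h 74 = \left(36 - 45 \sqrt{2}\right) 74 = 2664 - 3330 \sqrt{2}$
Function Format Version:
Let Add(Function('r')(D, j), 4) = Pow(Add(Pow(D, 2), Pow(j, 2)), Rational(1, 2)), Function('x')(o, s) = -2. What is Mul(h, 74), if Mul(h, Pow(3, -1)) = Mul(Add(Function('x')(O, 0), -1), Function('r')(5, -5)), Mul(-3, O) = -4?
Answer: Add(2664, Mul(-3330, Pow(2, Rational(1, 2)))) ≈ -2045.3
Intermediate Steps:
O = Rational(4, 3) (O = Mul(Rational(-1, 3), -4) = Rational(4, 3) ≈ 1.3333)
Function('r')(D, j) = Add(-4, Pow(Add(Pow(D, 2), Pow(j, 2)), Rational(1, 2)))
h = Add(36, Mul(-45, Pow(2, Rational(1, 2)))) (h = Mul(3, Mul(Add(-2, -1), Add(-4, Pow(Add(Pow(5, 2), Pow(-5, 2)), Rational(1, 2))))) = Mul(3, Mul(-3, Add(-4, Pow(Add(25, 25), Rational(1, 2))))) = Mul(3, Mul(-3, Add(-4, Pow(50, Rational(1, 2))))) = Mul(3, Mul(-3, Add(-4, Mul(5, Pow(2, Rational(1, 2)))))) = Mul(3, Add(12, Mul(-15, Pow(2, Rational(1, 2))))) = Add(36, Mul(-45, Pow(2, Rational(1, 2)))) ≈ -27.640)
Mul(h, 74) = Mul(Add(36, Mul(-45, Pow(2, Rational(1, 2)))), 74) = Add(2664, Mul(-3330, Pow(2, Rational(1, 2))))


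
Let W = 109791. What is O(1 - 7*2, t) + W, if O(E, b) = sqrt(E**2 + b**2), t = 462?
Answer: 109791 + sqrt(213613) ≈ 1.1025e+5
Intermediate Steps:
O(1 - 7*2, t) + W = sqrt((1 - 7*2)**2 + 462**2) + 109791 = sqrt((1 - 14)**2 + 213444) + 109791 = sqrt((-13)**2 + 213444) + 109791 = sqrt(169 + 213444) + 109791 = sqrt(213613) + 109791 = 109791 + sqrt(213613)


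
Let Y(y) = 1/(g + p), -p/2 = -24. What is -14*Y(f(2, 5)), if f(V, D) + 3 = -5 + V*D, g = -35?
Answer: -14/13 ≈ -1.0769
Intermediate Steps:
p = 48 (p = -2*(-24) = 48)
f(V, D) = -8 + D*V (f(V, D) = -3 + (-5 + V*D) = -3 + (-5 + D*V) = -8 + D*V)
Y(y) = 1/13 (Y(y) = 1/(-35 + 48) = 1/13)
-14*Y(f(2, 5)) = -14*1/13 = -14/13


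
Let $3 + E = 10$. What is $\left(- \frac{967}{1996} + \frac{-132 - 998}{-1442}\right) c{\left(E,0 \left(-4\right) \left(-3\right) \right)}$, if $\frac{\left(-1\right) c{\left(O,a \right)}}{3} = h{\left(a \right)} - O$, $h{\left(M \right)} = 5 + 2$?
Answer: $0$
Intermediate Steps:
$E = 7$ ($E = -3 + 10 = 7$)
$h{\left(M \right)} = 7$
$c{\left(O,a \right)} = -21 + 3 O$ ($c{\left(O,a \right)} = - 3 \left(7 - O\right) = -21 + 3 O$)
$\left(- \frac{967}{1996} + \frac{-132 - 998}{-1442}\right) c{\left(E,0 \left(-4\right) \left(-3\right) \right)} = \left(- \frac{967}{1996} + \frac{-132 - 998}{-1442}\right) \left(-21 + 3 \cdot 7\right) = \left(\left(-967\right) \frac{1}{1996} - - \frac{565}{721}\right) \left(-21 + 21\right) = \left(- \frac{967}{1996} + \frac{565}{721}\right) 0 = \frac{430533}{1439116} \cdot 0 = 0$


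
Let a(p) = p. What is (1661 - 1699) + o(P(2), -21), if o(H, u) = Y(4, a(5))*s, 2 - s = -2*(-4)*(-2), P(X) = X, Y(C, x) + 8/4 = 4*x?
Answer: 286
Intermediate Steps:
Y(C, x) = -2 + 4*x
s = 18 (s = 2 - (-2*(-4))*(-2) = 2 - 8*(-2) = 2 - 1*(-16) = 2 + 16 = 18)
o(H, u) = 324 (o(H, u) = (-2 + 4*5)*18 = (-2 + 20)*18 = 18*18 = 324)
(1661 - 1699) + o(P(2), -21) = (1661 - 1699) + 324 = -38 + 324 = 286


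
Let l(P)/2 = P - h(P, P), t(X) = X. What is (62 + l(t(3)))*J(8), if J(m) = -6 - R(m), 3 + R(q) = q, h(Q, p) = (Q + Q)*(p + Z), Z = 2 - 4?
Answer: -616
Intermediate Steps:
Z = -2
h(Q, p) = 2*Q*(-2 + p) (h(Q, p) = (Q + Q)*(p - 2) = (2*Q)*(-2 + p) = 2*Q*(-2 + p))
R(q) = -3 + q
l(P) = 2*P - 4*P*(-2 + P) (l(P) = 2*(P - 2*P*(-2 + P)) = 2*P - 4*P*(-2 + P))
J(m) = -3 - m (J(m) = -6 - (-3 + m) = -6 + (3 - m) = -3 - m)
(62 + l(t(3)))*J(8) = (62 + 2*3*(5 - 2*3))*(-3 - 1*8) = (62 + 2*3*(5 - 6))*(-3 - 8) = (62 + 2*3*(-1))*(-11) = (62 - 6)*(-11) = 56*(-11) = -616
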